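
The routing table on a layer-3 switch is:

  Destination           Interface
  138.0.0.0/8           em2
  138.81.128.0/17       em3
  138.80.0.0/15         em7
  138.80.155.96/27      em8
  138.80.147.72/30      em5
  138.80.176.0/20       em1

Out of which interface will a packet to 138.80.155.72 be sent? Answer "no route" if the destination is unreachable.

Routes whose prefix contains 138.80.155.72:
  138.0.0.0/8 (138.0.0.0 - 138.255.255.255) -> em2
  138.80.0.0/15 (138.80.0.0 - 138.81.255.255) -> em7
More-specific entries that do NOT match:
  138.80.147.72/30 (138.80.147.72 - 138.80.147.75) does not contain 138.80.155.72
  138.80.155.96/27 (138.80.155.96 - 138.80.155.127) does not contain 138.80.155.72
  138.80.176.0/20 (138.80.176.0 - 138.80.191.255) does not contain 138.80.155.72
  138.81.128.0/17 (138.81.128.0 - 138.81.255.255) does not contain 138.80.155.72
Longest matching prefix is /15 -> interface em7.

em7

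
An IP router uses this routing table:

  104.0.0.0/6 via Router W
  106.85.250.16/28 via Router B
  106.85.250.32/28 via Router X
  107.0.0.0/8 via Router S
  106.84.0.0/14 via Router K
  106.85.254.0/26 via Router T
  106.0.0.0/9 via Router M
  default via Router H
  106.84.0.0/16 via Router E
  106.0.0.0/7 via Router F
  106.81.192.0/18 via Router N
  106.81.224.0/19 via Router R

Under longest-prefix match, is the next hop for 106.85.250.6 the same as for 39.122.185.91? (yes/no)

106.85.250.6: longest match 106.84.0.0/14 -> Router K
39.122.185.91: longest match 0.0.0.0/0 -> Router H

no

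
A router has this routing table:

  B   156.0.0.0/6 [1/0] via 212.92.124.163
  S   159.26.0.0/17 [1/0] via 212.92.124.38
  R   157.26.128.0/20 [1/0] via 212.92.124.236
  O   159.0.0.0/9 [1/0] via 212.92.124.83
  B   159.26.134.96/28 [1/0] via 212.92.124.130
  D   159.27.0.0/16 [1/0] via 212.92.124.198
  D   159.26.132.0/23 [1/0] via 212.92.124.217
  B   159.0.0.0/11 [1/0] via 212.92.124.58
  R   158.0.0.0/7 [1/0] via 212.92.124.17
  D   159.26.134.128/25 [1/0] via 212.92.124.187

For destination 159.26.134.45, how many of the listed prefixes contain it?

Prefixes containing 159.26.134.45:
  156.0.0.0/6 (156.0.0.0 - 159.255.255.255)
  158.0.0.0/7 (158.0.0.0 - 159.255.255.255)
  159.0.0.0/9 (159.0.0.0 - 159.127.255.255)
  159.0.0.0/11 (159.0.0.0 - 159.31.255.255)
Total matching entries: 4.

4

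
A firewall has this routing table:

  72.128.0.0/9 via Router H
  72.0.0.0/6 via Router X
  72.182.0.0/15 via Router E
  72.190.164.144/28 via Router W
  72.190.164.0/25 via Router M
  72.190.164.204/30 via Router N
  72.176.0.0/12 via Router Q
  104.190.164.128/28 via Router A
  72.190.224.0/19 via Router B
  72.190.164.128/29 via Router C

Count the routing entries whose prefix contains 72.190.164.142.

3

Prefixes containing 72.190.164.142:
  72.0.0.0/6 (72.0.0.0 - 75.255.255.255)
  72.128.0.0/9 (72.128.0.0 - 72.255.255.255)
  72.176.0.0/12 (72.176.0.0 - 72.191.255.255)
Total matching entries: 3.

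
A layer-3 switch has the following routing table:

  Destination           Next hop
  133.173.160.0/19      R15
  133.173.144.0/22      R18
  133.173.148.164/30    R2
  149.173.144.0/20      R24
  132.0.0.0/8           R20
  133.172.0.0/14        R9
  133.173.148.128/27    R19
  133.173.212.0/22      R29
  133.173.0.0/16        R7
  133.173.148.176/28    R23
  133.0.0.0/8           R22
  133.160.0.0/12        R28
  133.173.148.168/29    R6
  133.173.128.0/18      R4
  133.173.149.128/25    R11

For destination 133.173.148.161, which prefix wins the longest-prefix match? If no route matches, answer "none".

133.173.128.0/18

Entries matching 133.173.148.161:
  133.0.0.0/8 (133.0.0.0 - 133.255.255.255)
  133.160.0.0/12 (133.160.0.0 - 133.175.255.255)
  133.172.0.0/14 (133.172.0.0 - 133.175.255.255)
  133.173.0.0/16 (133.173.0.0 - 133.173.255.255)
  133.173.128.0/18 (133.173.128.0 - 133.173.191.255)
Most specific is 133.173.128.0/18.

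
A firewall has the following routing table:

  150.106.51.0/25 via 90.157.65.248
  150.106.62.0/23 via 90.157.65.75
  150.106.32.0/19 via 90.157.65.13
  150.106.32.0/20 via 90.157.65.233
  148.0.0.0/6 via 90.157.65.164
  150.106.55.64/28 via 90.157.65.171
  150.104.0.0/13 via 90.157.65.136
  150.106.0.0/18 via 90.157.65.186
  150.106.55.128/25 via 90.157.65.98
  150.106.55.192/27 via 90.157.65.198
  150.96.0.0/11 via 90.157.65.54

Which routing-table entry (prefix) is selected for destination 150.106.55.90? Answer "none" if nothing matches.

150.106.32.0/19

Entries matching 150.106.55.90:
  148.0.0.0/6 (148.0.0.0 - 151.255.255.255)
  150.96.0.0/11 (150.96.0.0 - 150.127.255.255)
  150.104.0.0/13 (150.104.0.0 - 150.111.255.255)
  150.106.0.0/18 (150.106.0.0 - 150.106.63.255)
  150.106.32.0/19 (150.106.32.0 - 150.106.63.255)
Most specific is 150.106.32.0/19.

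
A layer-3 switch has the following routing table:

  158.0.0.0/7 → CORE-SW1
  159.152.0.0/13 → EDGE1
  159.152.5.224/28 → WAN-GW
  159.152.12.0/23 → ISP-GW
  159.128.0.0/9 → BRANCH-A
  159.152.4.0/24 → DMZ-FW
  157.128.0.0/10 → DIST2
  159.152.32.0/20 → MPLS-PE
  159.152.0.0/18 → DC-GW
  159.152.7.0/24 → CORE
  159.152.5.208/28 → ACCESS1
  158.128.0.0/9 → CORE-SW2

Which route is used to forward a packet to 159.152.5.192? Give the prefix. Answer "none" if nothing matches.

Entries matching 159.152.5.192:
  158.0.0.0/7 (158.0.0.0 - 159.255.255.255)
  159.128.0.0/9 (159.128.0.0 - 159.255.255.255)
  159.152.0.0/13 (159.152.0.0 - 159.159.255.255)
  159.152.0.0/18 (159.152.0.0 - 159.152.63.255)
Most specific is 159.152.0.0/18.

159.152.0.0/18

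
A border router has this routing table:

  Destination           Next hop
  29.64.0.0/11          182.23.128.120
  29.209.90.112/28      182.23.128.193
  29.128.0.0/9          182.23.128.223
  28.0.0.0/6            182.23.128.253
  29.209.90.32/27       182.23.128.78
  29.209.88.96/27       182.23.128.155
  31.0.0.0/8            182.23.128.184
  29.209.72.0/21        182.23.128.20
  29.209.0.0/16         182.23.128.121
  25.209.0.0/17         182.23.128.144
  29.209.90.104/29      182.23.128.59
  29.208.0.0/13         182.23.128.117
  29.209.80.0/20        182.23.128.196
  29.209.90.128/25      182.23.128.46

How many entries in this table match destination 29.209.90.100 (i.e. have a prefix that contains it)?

5

Prefixes containing 29.209.90.100:
  28.0.0.0/6 (28.0.0.0 - 31.255.255.255)
  29.128.0.0/9 (29.128.0.0 - 29.255.255.255)
  29.208.0.0/13 (29.208.0.0 - 29.215.255.255)
  29.209.0.0/16 (29.209.0.0 - 29.209.255.255)
  29.209.80.0/20 (29.209.80.0 - 29.209.95.255)
Total matching entries: 5.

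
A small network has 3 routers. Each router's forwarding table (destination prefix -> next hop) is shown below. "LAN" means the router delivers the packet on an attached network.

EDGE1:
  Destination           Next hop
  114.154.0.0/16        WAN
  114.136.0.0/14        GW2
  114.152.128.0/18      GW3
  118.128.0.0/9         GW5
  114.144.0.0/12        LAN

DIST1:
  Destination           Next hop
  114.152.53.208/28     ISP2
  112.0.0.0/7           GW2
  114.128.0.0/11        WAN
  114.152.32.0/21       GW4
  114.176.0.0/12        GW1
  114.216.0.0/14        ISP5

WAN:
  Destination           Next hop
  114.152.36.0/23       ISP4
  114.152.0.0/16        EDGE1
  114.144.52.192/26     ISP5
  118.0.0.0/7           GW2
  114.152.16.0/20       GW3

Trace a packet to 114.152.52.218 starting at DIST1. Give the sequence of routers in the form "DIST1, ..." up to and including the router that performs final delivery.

At DIST1: longest match for 114.152.52.218 is 114.128.0.0/11 -> WAN
At WAN: longest match for 114.152.52.218 is 114.152.0.0/16 -> EDGE1
At EDGE1: longest match for 114.152.52.218 is 114.144.0.0/12 -> LAN

DIST1, WAN, EDGE1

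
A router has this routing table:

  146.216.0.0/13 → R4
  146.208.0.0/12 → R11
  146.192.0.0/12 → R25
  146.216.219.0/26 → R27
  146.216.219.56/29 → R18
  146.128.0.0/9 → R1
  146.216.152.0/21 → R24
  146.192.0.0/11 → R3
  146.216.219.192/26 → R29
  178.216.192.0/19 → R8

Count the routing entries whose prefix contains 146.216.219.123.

Prefixes containing 146.216.219.123:
  146.128.0.0/9 (146.128.0.0 - 146.255.255.255)
  146.192.0.0/11 (146.192.0.0 - 146.223.255.255)
  146.208.0.0/12 (146.208.0.0 - 146.223.255.255)
  146.216.0.0/13 (146.216.0.0 - 146.223.255.255)
Total matching entries: 4.

4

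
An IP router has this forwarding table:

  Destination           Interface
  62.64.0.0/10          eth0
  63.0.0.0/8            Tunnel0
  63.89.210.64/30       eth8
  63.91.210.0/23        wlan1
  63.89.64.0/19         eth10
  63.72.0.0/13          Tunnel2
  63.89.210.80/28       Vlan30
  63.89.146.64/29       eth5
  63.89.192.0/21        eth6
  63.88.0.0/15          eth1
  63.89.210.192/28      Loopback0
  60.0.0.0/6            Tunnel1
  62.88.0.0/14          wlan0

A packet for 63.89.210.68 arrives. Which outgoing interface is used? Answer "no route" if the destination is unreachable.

eth1

Routes whose prefix contains 63.89.210.68:
  60.0.0.0/6 (60.0.0.0 - 63.255.255.255) -> Tunnel1
  63.0.0.0/8 (63.0.0.0 - 63.255.255.255) -> Tunnel0
  63.88.0.0/15 (63.88.0.0 - 63.89.255.255) -> eth1
More-specific entries that do NOT match:
  63.89.210.64/30 (63.89.210.64 - 63.89.210.67) does not contain 63.89.210.68
  63.89.146.64/29 (63.89.146.64 - 63.89.146.71) does not contain 63.89.210.68
  63.89.210.80/28 (63.89.210.80 - 63.89.210.95) does not contain 63.89.210.68
  63.89.210.192/28 (63.89.210.192 - 63.89.210.207) does not contain 63.89.210.68
  63.91.210.0/23 (63.91.210.0 - 63.91.211.255) does not contain 63.89.210.68
  63.89.192.0/21 (63.89.192.0 - 63.89.199.255) does not contain 63.89.210.68
  63.89.64.0/19 (63.89.64.0 - 63.89.95.255) does not contain 63.89.210.68
Longest matching prefix is /15 -> interface eth1.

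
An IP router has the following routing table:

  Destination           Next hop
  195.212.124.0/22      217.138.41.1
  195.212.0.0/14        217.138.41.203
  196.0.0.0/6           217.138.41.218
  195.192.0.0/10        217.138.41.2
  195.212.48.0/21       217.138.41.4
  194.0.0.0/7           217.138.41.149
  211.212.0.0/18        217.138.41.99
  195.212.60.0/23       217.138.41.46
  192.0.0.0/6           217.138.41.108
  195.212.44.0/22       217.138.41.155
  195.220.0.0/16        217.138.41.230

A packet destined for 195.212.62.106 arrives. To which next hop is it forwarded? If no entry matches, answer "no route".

Routes whose prefix contains 195.212.62.106:
  192.0.0.0/6 (192.0.0.0 - 195.255.255.255) -> 217.138.41.108
  194.0.0.0/7 (194.0.0.0 - 195.255.255.255) -> 217.138.41.149
  195.192.0.0/10 (195.192.0.0 - 195.255.255.255) -> 217.138.41.2
  195.212.0.0/14 (195.212.0.0 - 195.215.255.255) -> 217.138.41.203
More-specific entries that do NOT match:
  195.212.60.0/23 (195.212.60.0 - 195.212.61.255) does not contain 195.212.62.106
  195.212.124.0/22 (195.212.124.0 - 195.212.127.255) does not contain 195.212.62.106
  195.212.44.0/22 (195.212.44.0 - 195.212.47.255) does not contain 195.212.62.106
  195.212.48.0/21 (195.212.48.0 - 195.212.55.255) does not contain 195.212.62.106
  211.212.0.0/18 (211.212.0.0 - 211.212.63.255) does not contain 195.212.62.106
  195.220.0.0/16 (195.220.0.0 - 195.220.255.255) does not contain 195.212.62.106
Longest matching prefix is /14 -> next hop 217.138.41.203.

217.138.41.203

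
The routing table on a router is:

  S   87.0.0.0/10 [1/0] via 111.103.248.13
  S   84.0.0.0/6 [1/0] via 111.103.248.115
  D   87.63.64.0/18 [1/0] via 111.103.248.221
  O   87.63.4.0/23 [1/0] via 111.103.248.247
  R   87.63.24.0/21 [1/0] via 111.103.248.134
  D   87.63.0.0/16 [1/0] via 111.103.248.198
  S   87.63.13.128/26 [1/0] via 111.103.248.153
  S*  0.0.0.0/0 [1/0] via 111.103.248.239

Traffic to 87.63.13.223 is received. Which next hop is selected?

Routes whose prefix contains 87.63.13.223:
  0.0.0.0/0 (default, matches everything) -> 111.103.248.239
  84.0.0.0/6 (84.0.0.0 - 87.255.255.255) -> 111.103.248.115
  87.0.0.0/10 (87.0.0.0 - 87.63.255.255) -> 111.103.248.13
  87.63.0.0/16 (87.63.0.0 - 87.63.255.255) -> 111.103.248.198
More-specific entries that do NOT match:
  87.63.13.128/26 (87.63.13.128 - 87.63.13.191) does not contain 87.63.13.223
  87.63.4.0/23 (87.63.4.0 - 87.63.5.255) does not contain 87.63.13.223
  87.63.24.0/21 (87.63.24.0 - 87.63.31.255) does not contain 87.63.13.223
  87.63.64.0/18 (87.63.64.0 - 87.63.127.255) does not contain 87.63.13.223
Longest matching prefix is /16 -> next hop 111.103.248.198.

111.103.248.198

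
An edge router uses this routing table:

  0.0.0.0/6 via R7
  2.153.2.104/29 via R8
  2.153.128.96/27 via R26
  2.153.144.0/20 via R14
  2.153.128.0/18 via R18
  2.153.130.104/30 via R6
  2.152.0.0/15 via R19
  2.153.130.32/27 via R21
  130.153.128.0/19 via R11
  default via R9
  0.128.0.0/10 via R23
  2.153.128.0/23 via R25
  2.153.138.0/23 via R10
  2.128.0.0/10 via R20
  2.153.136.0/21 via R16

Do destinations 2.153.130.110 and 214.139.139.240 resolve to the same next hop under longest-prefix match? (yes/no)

no

2.153.130.110: longest match 2.153.128.0/18 -> R18
214.139.139.240: longest match 0.0.0.0/0 -> R9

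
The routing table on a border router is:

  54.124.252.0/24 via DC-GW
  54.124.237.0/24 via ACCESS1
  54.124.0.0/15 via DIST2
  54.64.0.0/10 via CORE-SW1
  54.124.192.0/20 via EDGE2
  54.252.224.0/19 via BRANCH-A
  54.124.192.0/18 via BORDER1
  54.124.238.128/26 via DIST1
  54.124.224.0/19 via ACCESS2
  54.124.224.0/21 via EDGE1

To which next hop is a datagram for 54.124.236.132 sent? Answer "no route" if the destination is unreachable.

Routes whose prefix contains 54.124.236.132:
  54.64.0.0/10 (54.64.0.0 - 54.127.255.255) -> CORE-SW1
  54.124.0.0/15 (54.124.0.0 - 54.125.255.255) -> DIST2
  54.124.192.0/18 (54.124.192.0 - 54.124.255.255) -> BORDER1
  54.124.224.0/19 (54.124.224.0 - 54.124.255.255) -> ACCESS2
More-specific entries that do NOT match:
  54.124.238.128/26 (54.124.238.128 - 54.124.238.191) does not contain 54.124.236.132
  54.124.252.0/24 (54.124.252.0 - 54.124.252.255) does not contain 54.124.236.132
  54.124.237.0/24 (54.124.237.0 - 54.124.237.255) does not contain 54.124.236.132
  54.124.224.0/21 (54.124.224.0 - 54.124.231.255) does not contain 54.124.236.132
  54.124.192.0/20 (54.124.192.0 - 54.124.207.255) does not contain 54.124.236.132
Longest matching prefix is /19 -> next hop ACCESS2.

ACCESS2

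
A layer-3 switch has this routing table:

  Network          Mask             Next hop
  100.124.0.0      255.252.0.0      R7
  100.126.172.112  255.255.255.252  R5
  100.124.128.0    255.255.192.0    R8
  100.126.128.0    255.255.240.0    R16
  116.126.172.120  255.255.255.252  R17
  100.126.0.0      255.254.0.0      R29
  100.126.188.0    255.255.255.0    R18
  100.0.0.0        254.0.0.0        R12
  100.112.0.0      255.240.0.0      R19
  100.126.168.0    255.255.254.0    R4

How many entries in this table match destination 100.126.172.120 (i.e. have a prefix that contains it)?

Prefixes containing 100.126.172.120:
  100.0.0.0/7 (100.0.0.0 - 101.255.255.255)
  100.112.0.0/12 (100.112.0.0 - 100.127.255.255)
  100.124.0.0/14 (100.124.0.0 - 100.127.255.255)
  100.126.0.0/15 (100.126.0.0 - 100.127.255.255)
Total matching entries: 4.

4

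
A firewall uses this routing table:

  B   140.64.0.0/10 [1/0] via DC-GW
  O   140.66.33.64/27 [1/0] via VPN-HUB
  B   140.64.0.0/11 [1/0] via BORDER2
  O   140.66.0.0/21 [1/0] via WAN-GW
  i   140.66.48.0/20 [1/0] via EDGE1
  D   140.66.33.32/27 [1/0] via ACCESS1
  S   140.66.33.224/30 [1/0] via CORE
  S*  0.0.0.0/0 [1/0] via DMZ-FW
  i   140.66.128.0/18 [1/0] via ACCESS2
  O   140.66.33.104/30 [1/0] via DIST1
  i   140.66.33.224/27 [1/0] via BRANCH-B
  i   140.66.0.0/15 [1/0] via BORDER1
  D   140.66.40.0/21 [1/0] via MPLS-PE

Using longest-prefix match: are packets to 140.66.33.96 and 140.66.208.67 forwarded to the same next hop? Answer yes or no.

yes

140.66.33.96: longest match 140.66.0.0/15 -> BORDER1
140.66.208.67: longest match 140.66.0.0/15 -> BORDER1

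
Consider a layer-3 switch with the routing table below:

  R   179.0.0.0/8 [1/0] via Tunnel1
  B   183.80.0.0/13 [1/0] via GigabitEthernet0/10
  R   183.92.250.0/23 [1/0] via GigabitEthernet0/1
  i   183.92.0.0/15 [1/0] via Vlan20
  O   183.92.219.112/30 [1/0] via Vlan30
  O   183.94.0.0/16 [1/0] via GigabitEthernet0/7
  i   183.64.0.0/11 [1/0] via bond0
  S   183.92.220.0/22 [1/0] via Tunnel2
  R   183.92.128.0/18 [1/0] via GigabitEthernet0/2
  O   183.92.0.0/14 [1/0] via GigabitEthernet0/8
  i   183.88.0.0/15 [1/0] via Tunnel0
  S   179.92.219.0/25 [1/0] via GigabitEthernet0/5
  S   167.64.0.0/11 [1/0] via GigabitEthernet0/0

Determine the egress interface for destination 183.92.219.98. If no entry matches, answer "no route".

Routes whose prefix contains 183.92.219.98:
  183.64.0.0/11 (183.64.0.0 - 183.95.255.255) -> bond0
  183.92.0.0/14 (183.92.0.0 - 183.95.255.255) -> GigabitEthernet0/8
  183.92.0.0/15 (183.92.0.0 - 183.93.255.255) -> Vlan20
More-specific entries that do NOT match:
  183.92.219.112/30 (183.92.219.112 - 183.92.219.115) does not contain 183.92.219.98
  179.92.219.0/25 (179.92.219.0 - 179.92.219.127) does not contain 183.92.219.98
  183.92.250.0/23 (183.92.250.0 - 183.92.251.255) does not contain 183.92.219.98
  183.92.220.0/22 (183.92.220.0 - 183.92.223.255) does not contain 183.92.219.98
  183.92.128.0/18 (183.92.128.0 - 183.92.191.255) does not contain 183.92.219.98
  183.94.0.0/16 (183.94.0.0 - 183.94.255.255) does not contain 183.92.219.98
Longest matching prefix is /15 -> interface Vlan20.

Vlan20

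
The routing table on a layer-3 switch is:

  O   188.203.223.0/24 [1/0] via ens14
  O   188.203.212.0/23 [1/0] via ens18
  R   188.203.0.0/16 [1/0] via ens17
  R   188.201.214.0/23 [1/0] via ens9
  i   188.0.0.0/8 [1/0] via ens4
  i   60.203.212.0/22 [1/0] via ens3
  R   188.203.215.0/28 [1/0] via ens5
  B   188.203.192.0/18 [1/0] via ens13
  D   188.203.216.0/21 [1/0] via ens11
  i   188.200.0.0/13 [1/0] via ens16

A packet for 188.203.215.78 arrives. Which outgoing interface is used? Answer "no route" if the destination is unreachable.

ens13

Routes whose prefix contains 188.203.215.78:
  188.0.0.0/8 (188.0.0.0 - 188.255.255.255) -> ens4
  188.200.0.0/13 (188.200.0.0 - 188.207.255.255) -> ens16
  188.203.0.0/16 (188.203.0.0 - 188.203.255.255) -> ens17
  188.203.192.0/18 (188.203.192.0 - 188.203.255.255) -> ens13
More-specific entries that do NOT match:
  188.203.215.0/28 (188.203.215.0 - 188.203.215.15) does not contain 188.203.215.78
  188.203.223.0/24 (188.203.223.0 - 188.203.223.255) does not contain 188.203.215.78
  188.203.212.0/23 (188.203.212.0 - 188.203.213.255) does not contain 188.203.215.78
  188.201.214.0/23 (188.201.214.0 - 188.201.215.255) does not contain 188.203.215.78
  60.203.212.0/22 (60.203.212.0 - 60.203.215.255) does not contain 188.203.215.78
  188.203.216.0/21 (188.203.216.0 - 188.203.223.255) does not contain 188.203.215.78
Longest matching prefix is /18 -> interface ens13.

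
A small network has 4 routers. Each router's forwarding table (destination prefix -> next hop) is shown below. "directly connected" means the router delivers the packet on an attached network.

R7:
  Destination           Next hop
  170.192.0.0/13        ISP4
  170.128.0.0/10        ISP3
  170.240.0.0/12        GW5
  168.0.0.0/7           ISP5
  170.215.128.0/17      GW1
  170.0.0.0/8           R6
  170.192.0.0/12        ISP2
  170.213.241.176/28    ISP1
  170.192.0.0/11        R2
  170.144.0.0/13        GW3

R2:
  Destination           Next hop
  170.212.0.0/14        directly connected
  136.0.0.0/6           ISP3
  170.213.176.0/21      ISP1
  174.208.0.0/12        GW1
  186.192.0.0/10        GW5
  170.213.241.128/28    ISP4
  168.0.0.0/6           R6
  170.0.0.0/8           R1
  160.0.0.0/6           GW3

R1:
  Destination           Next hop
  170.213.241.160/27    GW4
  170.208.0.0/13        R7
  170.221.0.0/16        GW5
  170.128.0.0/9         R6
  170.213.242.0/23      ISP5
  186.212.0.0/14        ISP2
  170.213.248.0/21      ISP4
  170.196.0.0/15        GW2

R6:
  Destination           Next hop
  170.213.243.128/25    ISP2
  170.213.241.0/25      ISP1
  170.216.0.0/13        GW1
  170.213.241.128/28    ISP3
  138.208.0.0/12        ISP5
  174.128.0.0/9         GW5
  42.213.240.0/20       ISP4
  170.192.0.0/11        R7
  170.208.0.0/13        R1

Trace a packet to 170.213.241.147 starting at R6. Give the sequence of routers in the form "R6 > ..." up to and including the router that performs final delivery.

At R6: longest match for 170.213.241.147 is 170.208.0.0/13 -> R1
At R1: longest match for 170.213.241.147 is 170.208.0.0/13 -> R7
At R7: longest match for 170.213.241.147 is 170.192.0.0/11 -> R2
At R2: longest match for 170.213.241.147 is 170.212.0.0/14 -> directly connected

R6 > R1 > R7 > R2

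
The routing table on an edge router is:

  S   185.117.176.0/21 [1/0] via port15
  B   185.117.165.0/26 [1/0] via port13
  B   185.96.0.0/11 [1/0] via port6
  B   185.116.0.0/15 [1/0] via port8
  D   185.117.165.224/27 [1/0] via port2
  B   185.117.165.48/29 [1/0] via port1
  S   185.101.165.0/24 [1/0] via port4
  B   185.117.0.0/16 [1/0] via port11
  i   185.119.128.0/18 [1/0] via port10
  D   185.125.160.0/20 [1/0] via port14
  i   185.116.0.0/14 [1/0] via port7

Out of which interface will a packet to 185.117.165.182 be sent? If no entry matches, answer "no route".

Routes whose prefix contains 185.117.165.182:
  185.96.0.0/11 (185.96.0.0 - 185.127.255.255) -> port6
  185.116.0.0/14 (185.116.0.0 - 185.119.255.255) -> port7
  185.116.0.0/15 (185.116.0.0 - 185.117.255.255) -> port8
  185.117.0.0/16 (185.117.0.0 - 185.117.255.255) -> port11
More-specific entries that do NOT match:
  185.117.165.48/29 (185.117.165.48 - 185.117.165.55) does not contain 185.117.165.182
  185.117.165.224/27 (185.117.165.224 - 185.117.165.255) does not contain 185.117.165.182
  185.117.165.0/26 (185.117.165.0 - 185.117.165.63) does not contain 185.117.165.182
  185.101.165.0/24 (185.101.165.0 - 185.101.165.255) does not contain 185.117.165.182
  185.117.176.0/21 (185.117.176.0 - 185.117.183.255) does not contain 185.117.165.182
  185.125.160.0/20 (185.125.160.0 - 185.125.175.255) does not contain 185.117.165.182
  185.119.128.0/18 (185.119.128.0 - 185.119.191.255) does not contain 185.117.165.182
Longest matching prefix is /16 -> interface port11.

port11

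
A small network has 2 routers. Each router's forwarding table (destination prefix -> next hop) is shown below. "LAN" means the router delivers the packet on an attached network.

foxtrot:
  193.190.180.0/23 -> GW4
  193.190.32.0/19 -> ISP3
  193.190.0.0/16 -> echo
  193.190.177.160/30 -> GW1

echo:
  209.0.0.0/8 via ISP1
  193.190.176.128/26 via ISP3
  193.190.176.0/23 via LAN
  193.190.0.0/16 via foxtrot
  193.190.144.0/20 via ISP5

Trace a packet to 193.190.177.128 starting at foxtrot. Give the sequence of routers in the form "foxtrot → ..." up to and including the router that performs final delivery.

foxtrot → echo

At foxtrot: longest match for 193.190.177.128 is 193.190.0.0/16 -> echo
At echo: longest match for 193.190.177.128 is 193.190.176.0/23 -> LAN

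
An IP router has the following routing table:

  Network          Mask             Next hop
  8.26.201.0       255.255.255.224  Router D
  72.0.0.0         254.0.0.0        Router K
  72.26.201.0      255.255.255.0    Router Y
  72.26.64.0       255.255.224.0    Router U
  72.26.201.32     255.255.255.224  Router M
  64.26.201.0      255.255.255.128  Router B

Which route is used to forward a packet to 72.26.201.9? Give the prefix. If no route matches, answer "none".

72.26.201.0/24

Entries matching 72.26.201.9:
  72.0.0.0/7 (72.0.0.0 - 73.255.255.255)
  72.26.201.0/24 (72.26.201.0 - 72.26.201.255)
Most specific is 72.26.201.0/24.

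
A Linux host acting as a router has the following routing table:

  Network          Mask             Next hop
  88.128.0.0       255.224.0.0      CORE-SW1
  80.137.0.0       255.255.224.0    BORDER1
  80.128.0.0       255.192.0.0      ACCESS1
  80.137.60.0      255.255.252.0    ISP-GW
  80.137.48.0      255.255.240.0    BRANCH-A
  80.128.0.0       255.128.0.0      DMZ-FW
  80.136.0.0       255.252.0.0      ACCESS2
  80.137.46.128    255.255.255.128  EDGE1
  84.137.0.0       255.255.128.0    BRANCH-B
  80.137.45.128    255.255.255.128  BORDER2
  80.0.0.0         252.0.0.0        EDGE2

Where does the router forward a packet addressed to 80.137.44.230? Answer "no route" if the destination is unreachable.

Routes whose prefix contains 80.137.44.230:
  80.0.0.0/6 (80.0.0.0 - 83.255.255.255) -> EDGE2
  80.128.0.0/9 (80.128.0.0 - 80.255.255.255) -> DMZ-FW
  80.128.0.0/10 (80.128.0.0 - 80.191.255.255) -> ACCESS1
  80.136.0.0/14 (80.136.0.0 - 80.139.255.255) -> ACCESS2
More-specific entries that do NOT match:
  80.137.46.128/25 (80.137.46.128 - 80.137.46.255) does not contain 80.137.44.230
  80.137.45.128/25 (80.137.45.128 - 80.137.45.255) does not contain 80.137.44.230
  80.137.60.0/22 (80.137.60.0 - 80.137.63.255) does not contain 80.137.44.230
  80.137.48.0/20 (80.137.48.0 - 80.137.63.255) does not contain 80.137.44.230
  80.137.0.0/19 (80.137.0.0 - 80.137.31.255) does not contain 80.137.44.230
  84.137.0.0/17 (84.137.0.0 - 84.137.127.255) does not contain 80.137.44.230
Longest matching prefix is /14 -> next hop ACCESS2.

ACCESS2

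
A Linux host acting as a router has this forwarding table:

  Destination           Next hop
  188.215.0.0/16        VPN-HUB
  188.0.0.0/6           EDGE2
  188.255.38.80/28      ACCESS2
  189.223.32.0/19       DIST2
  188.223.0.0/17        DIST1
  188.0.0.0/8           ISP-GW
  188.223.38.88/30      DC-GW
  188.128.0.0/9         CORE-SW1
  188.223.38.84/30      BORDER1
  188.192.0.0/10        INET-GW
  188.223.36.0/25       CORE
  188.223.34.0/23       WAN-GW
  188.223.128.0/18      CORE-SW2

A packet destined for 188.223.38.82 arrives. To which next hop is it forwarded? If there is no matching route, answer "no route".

DIST1

Routes whose prefix contains 188.223.38.82:
  188.0.0.0/6 (188.0.0.0 - 191.255.255.255) -> EDGE2
  188.0.0.0/8 (188.0.0.0 - 188.255.255.255) -> ISP-GW
  188.128.0.0/9 (188.128.0.0 - 188.255.255.255) -> CORE-SW1
  188.192.0.0/10 (188.192.0.0 - 188.255.255.255) -> INET-GW
  188.223.0.0/17 (188.223.0.0 - 188.223.127.255) -> DIST1
More-specific entries that do NOT match:
  188.223.38.88/30 (188.223.38.88 - 188.223.38.91) does not contain 188.223.38.82
  188.223.38.84/30 (188.223.38.84 - 188.223.38.87) does not contain 188.223.38.82
  188.255.38.80/28 (188.255.38.80 - 188.255.38.95) does not contain 188.223.38.82
  188.223.36.0/25 (188.223.36.0 - 188.223.36.127) does not contain 188.223.38.82
  188.223.34.0/23 (188.223.34.0 - 188.223.35.255) does not contain 188.223.38.82
  189.223.32.0/19 (189.223.32.0 - 189.223.63.255) does not contain 188.223.38.82
  188.223.128.0/18 (188.223.128.0 - 188.223.191.255) does not contain 188.223.38.82
Longest matching prefix is /17 -> next hop DIST1.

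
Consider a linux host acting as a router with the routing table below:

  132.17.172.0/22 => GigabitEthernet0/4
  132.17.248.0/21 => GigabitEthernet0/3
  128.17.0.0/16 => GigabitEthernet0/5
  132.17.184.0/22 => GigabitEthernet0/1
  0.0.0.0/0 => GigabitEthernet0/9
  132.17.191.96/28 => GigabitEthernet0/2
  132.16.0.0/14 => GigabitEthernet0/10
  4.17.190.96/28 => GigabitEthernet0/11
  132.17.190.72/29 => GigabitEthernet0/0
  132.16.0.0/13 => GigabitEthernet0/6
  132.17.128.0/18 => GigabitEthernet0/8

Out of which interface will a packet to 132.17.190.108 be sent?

GigabitEthernet0/8

Routes whose prefix contains 132.17.190.108:
  0.0.0.0/0 (default, matches everything) -> GigabitEthernet0/9
  132.16.0.0/13 (132.16.0.0 - 132.23.255.255) -> GigabitEthernet0/6
  132.16.0.0/14 (132.16.0.0 - 132.19.255.255) -> GigabitEthernet0/10
  132.17.128.0/18 (132.17.128.0 - 132.17.191.255) -> GigabitEthernet0/8
More-specific entries that do NOT match:
  132.17.190.72/29 (132.17.190.72 - 132.17.190.79) does not contain 132.17.190.108
  132.17.191.96/28 (132.17.191.96 - 132.17.191.111) does not contain 132.17.190.108
  4.17.190.96/28 (4.17.190.96 - 4.17.190.111) does not contain 132.17.190.108
  132.17.172.0/22 (132.17.172.0 - 132.17.175.255) does not contain 132.17.190.108
  132.17.184.0/22 (132.17.184.0 - 132.17.187.255) does not contain 132.17.190.108
  132.17.248.0/21 (132.17.248.0 - 132.17.255.255) does not contain 132.17.190.108
Longest matching prefix is /18 -> interface GigabitEthernet0/8.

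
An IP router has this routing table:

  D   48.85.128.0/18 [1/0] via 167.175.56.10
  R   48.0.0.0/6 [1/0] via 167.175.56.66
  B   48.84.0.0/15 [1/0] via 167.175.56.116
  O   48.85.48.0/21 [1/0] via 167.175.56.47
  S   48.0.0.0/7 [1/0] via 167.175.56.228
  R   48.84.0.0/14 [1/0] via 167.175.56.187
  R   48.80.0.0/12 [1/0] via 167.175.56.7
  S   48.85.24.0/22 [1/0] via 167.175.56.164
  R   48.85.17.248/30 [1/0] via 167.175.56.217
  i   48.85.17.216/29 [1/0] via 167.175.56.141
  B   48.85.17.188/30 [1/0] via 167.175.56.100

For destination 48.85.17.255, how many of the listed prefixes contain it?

5

Prefixes containing 48.85.17.255:
  48.0.0.0/6 (48.0.0.0 - 51.255.255.255)
  48.0.0.0/7 (48.0.0.0 - 49.255.255.255)
  48.80.0.0/12 (48.80.0.0 - 48.95.255.255)
  48.84.0.0/14 (48.84.0.0 - 48.87.255.255)
  48.84.0.0/15 (48.84.0.0 - 48.85.255.255)
Total matching entries: 5.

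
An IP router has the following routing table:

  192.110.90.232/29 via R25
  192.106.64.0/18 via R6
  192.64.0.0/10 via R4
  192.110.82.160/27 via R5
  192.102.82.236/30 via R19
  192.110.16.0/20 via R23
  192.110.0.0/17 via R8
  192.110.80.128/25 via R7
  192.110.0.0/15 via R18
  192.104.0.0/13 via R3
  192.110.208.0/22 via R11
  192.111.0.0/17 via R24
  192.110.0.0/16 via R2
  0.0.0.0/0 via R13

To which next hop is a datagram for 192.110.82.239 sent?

R8

Routes whose prefix contains 192.110.82.239:
  0.0.0.0/0 (default, matches everything) -> R13
  192.64.0.0/10 (192.64.0.0 - 192.127.255.255) -> R4
  192.104.0.0/13 (192.104.0.0 - 192.111.255.255) -> R3
  192.110.0.0/15 (192.110.0.0 - 192.111.255.255) -> R18
  192.110.0.0/16 (192.110.0.0 - 192.110.255.255) -> R2
  192.110.0.0/17 (192.110.0.0 - 192.110.127.255) -> R8
More-specific entries that do NOT match:
  192.102.82.236/30 (192.102.82.236 - 192.102.82.239) does not contain 192.110.82.239
  192.110.90.232/29 (192.110.90.232 - 192.110.90.239) does not contain 192.110.82.239
  192.110.82.160/27 (192.110.82.160 - 192.110.82.191) does not contain 192.110.82.239
  192.110.80.128/25 (192.110.80.128 - 192.110.80.255) does not contain 192.110.82.239
  192.110.208.0/22 (192.110.208.0 - 192.110.211.255) does not contain 192.110.82.239
  192.110.16.0/20 (192.110.16.0 - 192.110.31.255) does not contain 192.110.82.239
  192.106.64.0/18 (192.106.64.0 - 192.106.127.255) does not contain 192.110.82.239
Longest matching prefix is /17 -> next hop R8.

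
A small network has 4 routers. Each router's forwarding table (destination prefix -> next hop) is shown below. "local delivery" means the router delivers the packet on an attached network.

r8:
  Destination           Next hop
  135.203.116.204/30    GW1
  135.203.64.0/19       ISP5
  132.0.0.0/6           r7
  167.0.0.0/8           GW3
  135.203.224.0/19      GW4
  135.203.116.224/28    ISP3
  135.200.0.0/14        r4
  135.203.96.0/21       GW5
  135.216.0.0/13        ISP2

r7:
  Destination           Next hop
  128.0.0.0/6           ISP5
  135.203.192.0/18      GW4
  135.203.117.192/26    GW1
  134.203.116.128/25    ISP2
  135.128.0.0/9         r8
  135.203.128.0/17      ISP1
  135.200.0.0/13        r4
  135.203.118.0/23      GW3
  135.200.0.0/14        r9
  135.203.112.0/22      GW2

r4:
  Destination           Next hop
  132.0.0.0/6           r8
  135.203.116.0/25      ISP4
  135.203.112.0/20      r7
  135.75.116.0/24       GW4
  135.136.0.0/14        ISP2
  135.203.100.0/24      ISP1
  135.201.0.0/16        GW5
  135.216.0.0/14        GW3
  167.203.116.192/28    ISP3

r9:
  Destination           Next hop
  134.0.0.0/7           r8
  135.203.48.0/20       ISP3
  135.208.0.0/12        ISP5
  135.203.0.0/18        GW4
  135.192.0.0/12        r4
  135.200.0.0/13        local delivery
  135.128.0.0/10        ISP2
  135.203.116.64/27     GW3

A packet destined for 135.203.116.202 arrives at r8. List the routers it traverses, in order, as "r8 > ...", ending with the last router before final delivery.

At r8: longest match for 135.203.116.202 is 135.200.0.0/14 -> r4
At r4: longest match for 135.203.116.202 is 135.203.112.0/20 -> r7
At r7: longest match for 135.203.116.202 is 135.200.0.0/14 -> r9
At r9: longest match for 135.203.116.202 is 135.200.0.0/13 -> local delivery

r8 > r4 > r7 > r9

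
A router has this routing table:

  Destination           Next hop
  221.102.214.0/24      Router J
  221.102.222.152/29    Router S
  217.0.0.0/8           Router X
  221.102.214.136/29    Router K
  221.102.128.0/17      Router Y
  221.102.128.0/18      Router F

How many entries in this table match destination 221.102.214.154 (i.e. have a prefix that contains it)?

Prefixes containing 221.102.214.154:
  221.102.128.0/17 (221.102.128.0 - 221.102.255.255)
  221.102.214.0/24 (221.102.214.0 - 221.102.214.255)
Total matching entries: 2.

2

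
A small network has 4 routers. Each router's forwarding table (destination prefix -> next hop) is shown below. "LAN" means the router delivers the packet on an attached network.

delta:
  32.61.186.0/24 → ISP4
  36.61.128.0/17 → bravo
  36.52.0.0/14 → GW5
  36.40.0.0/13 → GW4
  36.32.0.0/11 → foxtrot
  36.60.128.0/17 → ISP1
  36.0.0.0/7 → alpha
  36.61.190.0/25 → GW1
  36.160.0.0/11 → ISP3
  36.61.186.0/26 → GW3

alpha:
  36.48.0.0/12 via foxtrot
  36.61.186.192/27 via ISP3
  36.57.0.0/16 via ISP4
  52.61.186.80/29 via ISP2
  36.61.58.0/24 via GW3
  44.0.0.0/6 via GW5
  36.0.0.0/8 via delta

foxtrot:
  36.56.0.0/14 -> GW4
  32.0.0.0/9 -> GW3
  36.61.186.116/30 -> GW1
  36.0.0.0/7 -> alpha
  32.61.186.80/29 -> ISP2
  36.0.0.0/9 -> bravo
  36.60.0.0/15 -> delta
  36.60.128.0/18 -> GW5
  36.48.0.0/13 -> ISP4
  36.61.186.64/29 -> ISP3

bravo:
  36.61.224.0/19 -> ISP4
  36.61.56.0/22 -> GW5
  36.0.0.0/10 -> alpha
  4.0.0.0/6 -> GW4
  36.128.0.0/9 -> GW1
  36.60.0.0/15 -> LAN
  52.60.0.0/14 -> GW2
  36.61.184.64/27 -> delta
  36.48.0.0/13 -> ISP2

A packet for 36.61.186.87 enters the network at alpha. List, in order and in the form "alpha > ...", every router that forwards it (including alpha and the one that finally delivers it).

At alpha: longest match for 36.61.186.87 is 36.48.0.0/12 -> foxtrot
At foxtrot: longest match for 36.61.186.87 is 36.60.0.0/15 -> delta
At delta: longest match for 36.61.186.87 is 36.61.128.0/17 -> bravo
At bravo: longest match for 36.61.186.87 is 36.60.0.0/15 -> LAN

alpha > foxtrot > delta > bravo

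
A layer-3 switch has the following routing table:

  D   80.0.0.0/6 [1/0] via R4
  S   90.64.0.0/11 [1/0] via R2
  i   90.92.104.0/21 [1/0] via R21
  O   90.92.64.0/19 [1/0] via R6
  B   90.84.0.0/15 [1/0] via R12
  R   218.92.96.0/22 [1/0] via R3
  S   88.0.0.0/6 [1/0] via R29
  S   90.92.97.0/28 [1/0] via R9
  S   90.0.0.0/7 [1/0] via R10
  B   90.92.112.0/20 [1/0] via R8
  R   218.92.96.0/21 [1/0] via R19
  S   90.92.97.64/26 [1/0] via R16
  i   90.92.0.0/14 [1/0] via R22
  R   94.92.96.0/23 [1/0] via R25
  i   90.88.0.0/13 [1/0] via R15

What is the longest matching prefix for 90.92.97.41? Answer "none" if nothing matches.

90.92.0.0/14

Entries matching 90.92.97.41:
  88.0.0.0/6 (88.0.0.0 - 91.255.255.255)
  90.0.0.0/7 (90.0.0.0 - 91.255.255.255)
  90.64.0.0/11 (90.64.0.0 - 90.95.255.255)
  90.88.0.0/13 (90.88.0.0 - 90.95.255.255)
  90.92.0.0/14 (90.92.0.0 - 90.95.255.255)
Most specific is 90.92.0.0/14.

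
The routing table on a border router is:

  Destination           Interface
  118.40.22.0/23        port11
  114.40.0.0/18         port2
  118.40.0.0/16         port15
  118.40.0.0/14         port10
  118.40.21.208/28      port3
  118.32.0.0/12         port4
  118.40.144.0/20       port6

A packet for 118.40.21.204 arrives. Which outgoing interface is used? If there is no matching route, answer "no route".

Routes whose prefix contains 118.40.21.204:
  118.32.0.0/12 (118.32.0.0 - 118.47.255.255) -> port4
  118.40.0.0/14 (118.40.0.0 - 118.43.255.255) -> port10
  118.40.0.0/16 (118.40.0.0 - 118.40.255.255) -> port15
More-specific entries that do NOT match:
  118.40.21.208/28 (118.40.21.208 - 118.40.21.223) does not contain 118.40.21.204
  118.40.22.0/23 (118.40.22.0 - 118.40.23.255) does not contain 118.40.21.204
  118.40.144.0/20 (118.40.144.0 - 118.40.159.255) does not contain 118.40.21.204
  114.40.0.0/18 (114.40.0.0 - 114.40.63.255) does not contain 118.40.21.204
Longest matching prefix is /16 -> interface port15.

port15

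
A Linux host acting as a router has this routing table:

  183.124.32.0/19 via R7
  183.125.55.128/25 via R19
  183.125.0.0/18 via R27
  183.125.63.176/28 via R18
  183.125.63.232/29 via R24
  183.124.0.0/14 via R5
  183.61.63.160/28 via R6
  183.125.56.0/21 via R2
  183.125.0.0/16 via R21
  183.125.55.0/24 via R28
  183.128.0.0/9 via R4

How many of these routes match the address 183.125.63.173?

4

Prefixes containing 183.125.63.173:
  183.124.0.0/14 (183.124.0.0 - 183.127.255.255)
  183.125.0.0/16 (183.125.0.0 - 183.125.255.255)
  183.125.0.0/18 (183.125.0.0 - 183.125.63.255)
  183.125.56.0/21 (183.125.56.0 - 183.125.63.255)
Total matching entries: 4.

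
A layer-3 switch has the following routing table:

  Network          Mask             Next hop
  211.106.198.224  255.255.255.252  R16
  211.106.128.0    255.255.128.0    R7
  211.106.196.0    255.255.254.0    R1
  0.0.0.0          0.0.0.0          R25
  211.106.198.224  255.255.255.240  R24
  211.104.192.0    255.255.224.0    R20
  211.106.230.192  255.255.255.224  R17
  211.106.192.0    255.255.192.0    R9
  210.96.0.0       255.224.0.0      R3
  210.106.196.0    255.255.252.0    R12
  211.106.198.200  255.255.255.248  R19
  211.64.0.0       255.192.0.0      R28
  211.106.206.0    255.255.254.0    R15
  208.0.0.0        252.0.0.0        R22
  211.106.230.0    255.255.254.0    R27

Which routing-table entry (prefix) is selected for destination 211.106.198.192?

Entries matching 211.106.198.192:
  0.0.0.0/0 (default, matches everything)
  208.0.0.0/6 (208.0.0.0 - 211.255.255.255)
  211.64.0.0/10 (211.64.0.0 - 211.127.255.255)
  211.106.128.0/17 (211.106.128.0 - 211.106.255.255)
  211.106.192.0/18 (211.106.192.0 - 211.106.255.255)
Most specific is 211.106.192.0/18.

211.106.192.0/18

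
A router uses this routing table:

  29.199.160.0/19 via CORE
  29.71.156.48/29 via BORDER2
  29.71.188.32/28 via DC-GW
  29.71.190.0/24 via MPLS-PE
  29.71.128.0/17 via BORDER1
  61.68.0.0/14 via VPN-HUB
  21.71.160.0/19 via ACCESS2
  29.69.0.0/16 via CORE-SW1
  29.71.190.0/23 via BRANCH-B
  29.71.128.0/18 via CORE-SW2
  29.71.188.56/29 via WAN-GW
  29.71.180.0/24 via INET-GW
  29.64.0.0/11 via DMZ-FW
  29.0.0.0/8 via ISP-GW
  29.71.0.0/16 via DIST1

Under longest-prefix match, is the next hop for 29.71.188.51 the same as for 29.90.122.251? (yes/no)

no

29.71.188.51: longest match 29.71.128.0/18 -> CORE-SW2
29.90.122.251: longest match 29.64.0.0/11 -> DMZ-FW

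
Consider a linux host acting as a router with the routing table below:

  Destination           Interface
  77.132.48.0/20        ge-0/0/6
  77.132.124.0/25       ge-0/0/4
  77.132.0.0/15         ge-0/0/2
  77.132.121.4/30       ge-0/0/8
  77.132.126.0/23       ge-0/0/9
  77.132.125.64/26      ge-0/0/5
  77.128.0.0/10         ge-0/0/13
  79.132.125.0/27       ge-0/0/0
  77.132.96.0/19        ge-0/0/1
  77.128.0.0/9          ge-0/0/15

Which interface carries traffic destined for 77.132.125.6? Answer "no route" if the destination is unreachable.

Routes whose prefix contains 77.132.125.6:
  77.128.0.0/9 (77.128.0.0 - 77.255.255.255) -> ge-0/0/15
  77.128.0.0/10 (77.128.0.0 - 77.191.255.255) -> ge-0/0/13
  77.132.0.0/15 (77.132.0.0 - 77.133.255.255) -> ge-0/0/2
  77.132.96.0/19 (77.132.96.0 - 77.132.127.255) -> ge-0/0/1
More-specific entries that do NOT match:
  77.132.121.4/30 (77.132.121.4 - 77.132.121.7) does not contain 77.132.125.6
  79.132.125.0/27 (79.132.125.0 - 79.132.125.31) does not contain 77.132.125.6
  77.132.125.64/26 (77.132.125.64 - 77.132.125.127) does not contain 77.132.125.6
  77.132.124.0/25 (77.132.124.0 - 77.132.124.127) does not contain 77.132.125.6
  77.132.126.0/23 (77.132.126.0 - 77.132.127.255) does not contain 77.132.125.6
  77.132.48.0/20 (77.132.48.0 - 77.132.63.255) does not contain 77.132.125.6
Longest matching prefix is /19 -> interface ge-0/0/1.

ge-0/0/1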